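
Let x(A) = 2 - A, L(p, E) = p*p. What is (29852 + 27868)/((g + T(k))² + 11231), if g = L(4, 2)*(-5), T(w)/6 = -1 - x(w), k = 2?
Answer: 19240/6209 ≈ 3.0987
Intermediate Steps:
L(p, E) = p²
T(w) = -18 + 6*w (T(w) = 6*(-1 - (2 - w)) = 6*(-1 + (-2 + w)) = 6*(-3 + w) = -18 + 6*w)
g = -80 (g = 4²*(-5) = 16*(-5) = -80)
(29852 + 27868)/((g + T(k))² + 11231) = (29852 + 27868)/((-80 + (-18 + 6*2))² + 11231) = 57720/((-80 + (-18 + 12))² + 11231) = 57720/((-80 - 6)² + 11231) = 57720/((-86)² + 11231) = 57720/(7396 + 11231) = 57720/18627 = 57720*(1/18627) = 19240/6209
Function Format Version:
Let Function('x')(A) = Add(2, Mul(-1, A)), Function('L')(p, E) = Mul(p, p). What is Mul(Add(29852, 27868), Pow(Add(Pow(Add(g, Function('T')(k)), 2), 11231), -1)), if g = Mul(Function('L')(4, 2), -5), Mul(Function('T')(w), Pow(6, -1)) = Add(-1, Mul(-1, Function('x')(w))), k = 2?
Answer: Rational(19240, 6209) ≈ 3.0987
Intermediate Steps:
Function('L')(p, E) = Pow(p, 2)
Function('T')(w) = Add(-18, Mul(6, w)) (Function('T')(w) = Mul(6, Add(-1, Mul(-1, Add(2, Mul(-1, w))))) = Mul(6, Add(-1, Add(-2, w))) = Mul(6, Add(-3, w)) = Add(-18, Mul(6, w)))
g = -80 (g = Mul(Pow(4, 2), -5) = Mul(16, -5) = -80)
Mul(Add(29852, 27868), Pow(Add(Pow(Add(g, Function('T')(k)), 2), 11231), -1)) = Mul(Add(29852, 27868), Pow(Add(Pow(Add(-80, Add(-18, Mul(6, 2))), 2), 11231), -1)) = Mul(57720, Pow(Add(Pow(Add(-80, Add(-18, 12)), 2), 11231), -1)) = Mul(57720, Pow(Add(Pow(Add(-80, -6), 2), 11231), -1)) = Mul(57720, Pow(Add(Pow(-86, 2), 11231), -1)) = Mul(57720, Pow(Add(7396, 11231), -1)) = Mul(57720, Pow(18627, -1)) = Mul(57720, Rational(1, 18627)) = Rational(19240, 6209)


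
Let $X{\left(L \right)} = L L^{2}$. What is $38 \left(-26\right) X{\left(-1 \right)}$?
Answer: $988$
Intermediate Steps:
$X{\left(L \right)} = L^{3}$
$38 \left(-26\right) X{\left(-1 \right)} = 38 \left(-26\right) \left(-1\right)^{3} = \left(-988\right) \left(-1\right) = 988$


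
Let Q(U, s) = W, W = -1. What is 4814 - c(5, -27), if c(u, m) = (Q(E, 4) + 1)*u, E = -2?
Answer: 4814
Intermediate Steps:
Q(U, s) = -1
c(u, m) = 0 (c(u, m) = (-1 + 1)*u = 0*u = 0)
4814 - c(5, -27) = 4814 - 1*0 = 4814 + 0 = 4814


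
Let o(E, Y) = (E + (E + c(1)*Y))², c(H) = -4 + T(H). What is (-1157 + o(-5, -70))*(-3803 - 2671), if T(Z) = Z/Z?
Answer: -251469582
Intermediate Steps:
T(Z) = 1
c(H) = -3 (c(H) = -4 + 1 = -3)
o(E, Y) = (-3*Y + 2*E)² (o(E, Y) = (E + (E - 3*Y))² = (-3*Y + 2*E)²)
(-1157 + o(-5, -70))*(-3803 - 2671) = (-1157 + (-3*(-70) + 2*(-5))²)*(-3803 - 2671) = (-1157 + (210 - 10)²)*(-6474) = (-1157 + 200²)*(-6474) = (-1157 + 40000)*(-6474) = 38843*(-6474) = -251469582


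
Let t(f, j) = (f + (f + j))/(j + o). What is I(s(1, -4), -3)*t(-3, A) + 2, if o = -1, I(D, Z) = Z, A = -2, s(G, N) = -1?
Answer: -6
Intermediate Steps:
t(f, j) = (j + 2*f)/(-1 + j) (t(f, j) = (f + (f + j))/(j - 1) = (j + 2*f)/(-1 + j))
I(s(1, -4), -3)*t(-3, A) + 2 = -3*(-2 + 2*(-3))/(-1 - 2) + 2 = -3*(-2 - 6)/(-3) + 2 = -(-1)*(-8) + 2 = -3*8/3 + 2 = -8 + 2 = -6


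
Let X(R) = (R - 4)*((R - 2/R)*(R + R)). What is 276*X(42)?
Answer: 36959712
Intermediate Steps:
X(R) = 2*R*(-4 + R)*(R - 2/R) (X(R) = (-4 + R)*((R - 2/R)*(2*R)) = (-4 + R)*(2*R*(R - 2/R)) = 2*R*(-4 + R)*(R - 2/R))
276*X(42) = 276*(16 - 8*42² - 4*42 + 2*42³) = 276*(16 - 8*1764 - 168 + 2*74088) = 276*(16 - 14112 - 168 + 148176) = 276*133912 = 36959712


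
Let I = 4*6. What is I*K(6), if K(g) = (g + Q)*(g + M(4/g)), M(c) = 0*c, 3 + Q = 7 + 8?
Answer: 2592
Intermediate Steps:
Q = 12 (Q = -3 + (7 + 8) = -3 + 15 = 12)
I = 24
M(c) = 0
K(g) = g*(12 + g) (K(g) = (g + 12)*(g + 0) = (12 + g)*g = g*(12 + g))
I*K(6) = 24*(6*(12 + 6)) = 24*(6*18) = 24*108 = 2592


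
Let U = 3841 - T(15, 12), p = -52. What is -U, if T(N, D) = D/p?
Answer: -49936/13 ≈ -3841.2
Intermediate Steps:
T(N, D) = -D/52 (T(N, D) = D/(-52) = D*(-1/52) = -D/52)
U = 49936/13 (U = 3841 - (-1)*12/52 = 3841 - 1*(-3/13) = 3841 + 3/13 = 49936/13 ≈ 3841.2)
-U = -1*49936/13 = -49936/13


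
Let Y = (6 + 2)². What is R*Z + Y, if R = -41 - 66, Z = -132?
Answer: 14188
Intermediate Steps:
R = -107
Y = 64 (Y = 8² = 64)
R*Z + Y = -107*(-132) + 64 = 14124 + 64 = 14188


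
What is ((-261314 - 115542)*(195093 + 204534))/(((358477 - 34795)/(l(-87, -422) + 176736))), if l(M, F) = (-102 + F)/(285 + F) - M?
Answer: -608061802158699300/7390739 ≈ -8.2274e+10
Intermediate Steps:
l(M, F) = -M + (-102 + F)/(285 + F) (l(M, F) = (-102 + F)/(285 + F) - M = -M + (-102 + F)/(285 + F))
((-261314 - 115542)*(195093 + 204534))/(((358477 - 34795)/(l(-87, -422) + 176736))) = ((-261314 - 115542)*(195093 + 204534))/(((358477 - 34795)/((-102 - 422 - 285*(-87) - 1*(-422)*(-87))/(285 - 422) + 176736))) = (-376856*399627)/((323682/((-102 - 422 + 24795 - 36714)/(-137) + 176736))) = -150601832712/(323682/(-1/137*(-12443) + 176736)) = -150601832712/(323682/(12443/137 + 176736)) = -150601832712/(323682/(24225275/137)) = -150601832712/(323682*(137/24225275)) = -150601832712/44344434/24225275 = -150601832712*24225275/44344434 = -608061802158699300/7390739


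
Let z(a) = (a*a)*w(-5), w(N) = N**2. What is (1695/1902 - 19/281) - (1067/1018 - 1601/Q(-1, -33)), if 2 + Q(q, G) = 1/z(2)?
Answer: -7260991235506/9022698407 ≈ -804.75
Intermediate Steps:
z(a) = 25*a**2 (z(a) = (a*a)*(-5)**2 = a**2*25 = 25*a**2)
Q(q, G) = -199/100 (Q(q, G) = -2 + 1/(25*2**2) = -2 + 1/(25*4) = -2 + 1/100 = -199/100)
(1695/1902 - 19/281) - (1067/1018 - 1601/Q(-1, -33)) = (1695/1902 - 19/281) - (1067/1018 - 1601/(-199/100)) = (1695*(1/1902) - 19*1/281) - (1067*(1/1018) - 1601*(-100/199)) = (565/634 - 19/281) - (1067/1018 + 160100/199) = 146719/178154 - 1*163194133/202582 = 146719/178154 - 163194133/202582 = -7260991235506/9022698407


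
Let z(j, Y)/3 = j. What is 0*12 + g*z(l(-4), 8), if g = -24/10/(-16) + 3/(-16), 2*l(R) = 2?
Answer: -9/80 ≈ -0.11250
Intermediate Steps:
l(R) = 1 (l(R) = (½)*2 = 1)
z(j, Y) = 3*j
g = -3/80 (g = -24*⅒*(-1/16) + 3*(-1/16) = -12/5*(-1/16) - 3/16 = 3/20 - 3/16 = -3/80 ≈ -0.037500)
0*12 + g*z(l(-4), 8) = 0*12 - 9/80 = 0 - 3/80*3 = 0 - 9/80 = -9/80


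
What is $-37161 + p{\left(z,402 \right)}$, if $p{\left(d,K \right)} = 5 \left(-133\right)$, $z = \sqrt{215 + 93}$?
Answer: $-37826$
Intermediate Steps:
$z = 2 \sqrt{77}$ ($z = \sqrt{308} = 2 \sqrt{77} \approx 17.55$)
$p{\left(d,K \right)} = -665$
$-37161 + p{\left(z,402 \right)} = -37161 - 665 = -37826$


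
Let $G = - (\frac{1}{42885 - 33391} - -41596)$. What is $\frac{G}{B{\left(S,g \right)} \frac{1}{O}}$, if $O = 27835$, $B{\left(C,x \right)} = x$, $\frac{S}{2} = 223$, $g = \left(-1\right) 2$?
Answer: $\frac{10992387349875}{18988} \approx 5.7891 \cdot 10^{8}$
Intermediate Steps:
$g = -2$
$S = 446$ ($S = 2 \cdot 223 = 446$)
$G = - \frac{394912425}{9494}$ ($G = - (\frac{1}{9494} + 41596) = \left(-1\right) \frac{394912425}{9494} = - \frac{394912425}{9494} \approx -41596.0$)
$\frac{G}{B{\left(S,g \right)} \frac{1}{O}} = - \frac{394912425}{9494 \left(- \frac{2}{27835}\right)} = \left(- \frac{394912425}{9494}\right) \left(- \frac{27835}{2}\right) = \frac{10992387349875}{18988}$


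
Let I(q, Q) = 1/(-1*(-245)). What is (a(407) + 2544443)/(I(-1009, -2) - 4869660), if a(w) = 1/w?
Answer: -253719133990/485578146493 ≈ -0.52251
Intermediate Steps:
I(q, Q) = 1/245
(a(407) + 2544443)/(I(-1009, -2) - 4869660) = (1/407 + 2544443)/(1/245 - 4869660) = (1/407 + 2544443)/(-1193066699/245) = (1035588302/407)*(-245/1193066699) = -253719133990/485578146493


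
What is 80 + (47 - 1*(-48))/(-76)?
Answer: 315/4 ≈ 78.750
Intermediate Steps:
80 + (47 - 1*(-48))/(-76) = 80 + (47 + 48)*(-1/76) = 80 + 95*(-1/76) = 80 - 5/4 = 315/4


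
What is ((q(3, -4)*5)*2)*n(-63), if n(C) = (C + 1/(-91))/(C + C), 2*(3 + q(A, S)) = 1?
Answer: -71675/5733 ≈ -12.502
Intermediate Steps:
q(A, S) = -5/2 (q(A, S) = -3 + (½)*1 = -3 + ½ = -5/2)
n(C) = (-1/91 + C)/(2*C) (n(C) = (C - 1/91)/((2*C)) = (-1/91 + C)*(1/(2*C)) = (-1/91 + C)/(2*C))
((q(3, -4)*5)*2)*n(-63) = (-5/2*5*2)*((1/182)*(-1 + 91*(-63))/(-63)) = (-25/2*2)*((1/182)*(-1/63)*(-1 - 5733)) = -25*(-1)*(-5734)/(182*63) = -25*2867/5733 = -71675/5733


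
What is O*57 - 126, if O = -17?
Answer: -1095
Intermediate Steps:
O*57 - 126 = -17*57 - 126 = -969 - 126 = -1095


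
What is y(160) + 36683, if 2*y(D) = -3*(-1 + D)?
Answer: 72889/2 ≈ 36445.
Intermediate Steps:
y(D) = 3/2 - 3*D/2 (y(D) = (-3*(-1 + D))/2 = (3 - 3*D)/2 = 3/2 - 3*D/2)
y(160) + 36683 = (3/2 - 3/2*160) + 36683 = (3/2 - 240) + 36683 = -477/2 + 36683 = 72889/2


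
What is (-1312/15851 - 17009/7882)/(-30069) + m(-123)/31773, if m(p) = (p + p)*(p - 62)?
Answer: 8141833491826439/5683959955728054 ≈ 1.4324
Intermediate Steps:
m(p) = 2*p*(-62 + p) (m(p) = (2*p)*(-62 + p) = 2*p*(-62 + p))
(-1312/15851 - 17009/7882)/(-30069) + m(-123)/31773 = (-1312/15851 - 17009/7882)/(-30069) + (2*(-123)*(-62 - 123))/31773 = (-1312*1/15851 - 17009*1/7882)*(-1/30069) + (2*(-123)*(-185))*(1/31773) = (-1312/15851 - 17009/7882)*(-1/30069) + 45510*(1/31773) = -279950843/124937582*(-1/30069) + 15170/10591 = 279950843/3756748153158 + 15170/10591 = 8141833491826439/5683959955728054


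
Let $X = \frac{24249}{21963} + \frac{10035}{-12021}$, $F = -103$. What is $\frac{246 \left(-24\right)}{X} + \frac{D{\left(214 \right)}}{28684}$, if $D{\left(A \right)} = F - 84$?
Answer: $- \frac{1241983853340581}{56649723956} \approx -21924.0$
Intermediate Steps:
$D{\left(A \right)} = -187$ ($D{\left(A \right)} = -103 - 84 = -187$)
$X = \frac{7899836}{29335247}$ ($X = 24249 \cdot \frac{1}{21963} + 10035 \left(- \frac{1}{12021}\right) = \frac{8083}{7321} - \frac{3345}{4007} = \frac{7899836}{29335247} \approx 0.2693$)
$\frac{246 \left(-24\right)}{X} + \frac{D{\left(214 \right)}}{28684} = \frac{246 \left(-24\right)}{\frac{7899836}{29335247}} - \frac{187}{28684} = \left(-5904\right) \frac{29335247}{7899836} - \frac{187}{28684} = - \frac{43298824572}{1974959} - \frac{187}{28684} = - \frac{1241983853340581}{56649723956}$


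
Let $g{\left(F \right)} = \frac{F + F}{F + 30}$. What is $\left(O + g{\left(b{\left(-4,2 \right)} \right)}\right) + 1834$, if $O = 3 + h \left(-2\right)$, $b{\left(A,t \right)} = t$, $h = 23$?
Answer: $\frac{14329}{8} \approx 1791.1$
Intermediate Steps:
$g{\left(F \right)} = \frac{2 F}{30 + F}$
$O = -43$ ($O = 3 + 23 \left(-2\right) = 3 - 46 = -43$)
$\left(O + g{\left(b{\left(-4,2 \right)} \right)}\right) + 1834 = \left(-43 + 2 \cdot 2 \frac{1}{30 + 2}\right) + 1834 = \left(-43 + 2 \cdot 2 \cdot \frac{1}{32}\right) + 1834 = \left(-43 + \frac{1}{8}\right) + 1834 = - \frac{343}{8} + 1834 = \frac{14329}{8}$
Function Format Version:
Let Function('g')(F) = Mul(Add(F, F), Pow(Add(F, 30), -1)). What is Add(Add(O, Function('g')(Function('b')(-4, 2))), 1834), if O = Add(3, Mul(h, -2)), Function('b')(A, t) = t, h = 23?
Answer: Rational(14329, 8) ≈ 1791.1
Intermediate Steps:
Function('g')(F) = Mul(2, F, Pow(Add(30, F), -1)) (Function('g')(F) = Mul(Mul(2, F), Pow(Add(30, F), -1)) = Mul(2, F, Pow(Add(30, F), -1)))
O = -43 (O = Add(3, Mul(23, -2)) = Add(3, -46) = -43)
Add(Add(O, Function('g')(Function('b')(-4, 2))), 1834) = Add(Add(-43, Mul(2, 2, Pow(Add(30, 2), -1))), 1834) = Add(Add(-43, Mul(2, 2, Pow(32, -1))), 1834) = Add(Add(-43, Mul(2, 2, Rational(1, 32))), 1834) = Add(Add(-43, Rational(1, 8)), 1834) = Add(Rational(-343, 8), 1834) = Rational(14329, 8)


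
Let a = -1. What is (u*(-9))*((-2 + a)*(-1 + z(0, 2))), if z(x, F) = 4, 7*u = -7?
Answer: -81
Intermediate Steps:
u = -1 (u = (1/7)*(-7) = -1)
(u*(-9))*((-2 + a)*(-1 + z(0, 2))) = (-1*(-9))*((-2 - 1)*(-1 + 4)) = 9*(-3*3) = 9*(-9) = -81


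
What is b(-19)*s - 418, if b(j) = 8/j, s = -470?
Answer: -4182/19 ≈ -220.11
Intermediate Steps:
b(-19)*s - 418 = (8/(-19))*(-470) - 418 = (8*(-1/19))*(-470) - 418 = -8/19*(-470) - 418 = 3760/19 - 418 = -4182/19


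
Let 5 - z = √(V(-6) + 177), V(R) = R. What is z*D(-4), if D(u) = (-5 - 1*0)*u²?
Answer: -400 + 240*√19 ≈ 646.14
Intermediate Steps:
D(u) = -5*u² (D(u) = (-5 + 0)*u² = -5*u²)
z = 5 - 3*√19 (z = 5 - √(-6 + 177) = 5 - √171 = 5 - 3*√19 ≈ -8.0767)
z*D(-4) = (5 - 3*√19)*(-5*(-4)²) = (5 - 3*√19)*(-5*16) = (5 - 3*√19)*(-80) = -400 + 240*√19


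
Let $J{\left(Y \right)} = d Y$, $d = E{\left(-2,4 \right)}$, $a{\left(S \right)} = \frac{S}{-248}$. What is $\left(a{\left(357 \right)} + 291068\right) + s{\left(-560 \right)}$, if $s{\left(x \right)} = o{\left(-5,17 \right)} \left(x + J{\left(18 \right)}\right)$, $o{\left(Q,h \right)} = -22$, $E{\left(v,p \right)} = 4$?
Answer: $\frac{74847035}{248} \approx 3.018 \cdot 10^{5}$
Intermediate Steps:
$a{\left(S \right)} = - \frac{S}{248}$ ($a{\left(S \right)} = S \left(- \frac{1}{248}\right) = - \frac{S}{248}$)
$d = 4$
$J{\left(Y \right)} = 4 Y$
$s{\left(x \right)} = -1584 - 22 x$ ($s{\left(x \right)} = - 22 \left(x + 4 \cdot 18\right) = - 22 \left(x + 72\right) = - 22 \left(72 + x\right) = -1584 - 22 x$)
$\left(a{\left(357 \right)} + 291068\right) + s{\left(-560 \right)} = \left(\left(- \frac{1}{248}\right) 357 + 291068\right) - -10736 = \left(- \frac{357}{248} + 291068\right) + \left(-1584 + 12320\right) = \frac{72184507}{248} + 10736 = \frac{74847035}{248}$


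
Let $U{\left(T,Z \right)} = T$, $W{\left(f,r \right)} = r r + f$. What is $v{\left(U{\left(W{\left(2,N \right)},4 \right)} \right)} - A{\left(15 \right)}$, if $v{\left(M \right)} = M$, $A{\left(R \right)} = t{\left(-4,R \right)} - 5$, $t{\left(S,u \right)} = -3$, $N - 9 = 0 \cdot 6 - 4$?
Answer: $35$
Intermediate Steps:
$N = 5$ ($N = 9 + \left(0 \cdot 6 - 4\right) = 9 + \left(0 - 4\right) = 9 - 4 = 5$)
$W{\left(f,r \right)} = f + r^{2}$ ($W{\left(f,r \right)} = r^{2} + f = f + r^{2}$)
$A{\left(R \right)} = -8$ ($A{\left(R \right)} = -3 - 5 = -8$)
$v{\left(U{\left(W{\left(2,N \right)},4 \right)} \right)} - A{\left(15 \right)} = \left(2 + 5^{2}\right) - -8 = \left(2 + 25\right) + 8 = 27 + 8 = 35$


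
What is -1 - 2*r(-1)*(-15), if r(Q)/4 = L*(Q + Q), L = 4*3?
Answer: -2881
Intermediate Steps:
L = 12
r(Q) = 96*Q (r(Q) = 4*(12*(Q + Q)) = 4*(12*(2*Q)) = 4*(24*Q) = 96*Q)
-1 - 2*r(-1)*(-15) = -1 - 192*(-1)*(-15) = -1 - 2*(-96)*(-15) = -1 + 192*(-15) = -1 - 2880 = -2881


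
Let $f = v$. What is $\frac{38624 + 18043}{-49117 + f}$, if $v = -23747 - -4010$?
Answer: $- \frac{56667}{68854} \approx -0.823$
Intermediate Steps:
$v = -19737$ ($v = -23747 + 4010 = -19737$)
$f = -19737$
$\frac{38624 + 18043}{-49117 + f} = \frac{38624 + 18043}{-49117 - 19737} = \frac{56667}{-68854} = 56667 \left(- \frac{1}{68854}\right) = - \frac{56667}{68854}$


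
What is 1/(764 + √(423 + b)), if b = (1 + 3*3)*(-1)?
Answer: 764/583283 - √413/583283 ≈ 0.0012750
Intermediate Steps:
b = -10 (b = (1 + 9)*(-1) = 10*(-1) = -10)
1/(764 + √(423 + b)) = 1/(764 + √(423 - 10)) = 1/(764 + √413)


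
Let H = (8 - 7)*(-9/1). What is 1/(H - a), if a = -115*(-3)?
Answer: -1/354 ≈ -0.0028249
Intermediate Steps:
a = 345
H = -9 (H = 1*(-9*1) = 1*(-9) = -9)
1/(H - a) = 1/(-9 - 1*345) = 1/(-9 - 345) = 1/(-354) = -1/354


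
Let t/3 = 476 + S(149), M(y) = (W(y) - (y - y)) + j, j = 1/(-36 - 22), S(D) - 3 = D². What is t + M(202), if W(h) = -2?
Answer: 3946203/58 ≈ 68038.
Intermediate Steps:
S(D) = 3 + D²
j = -1/58 (j = 1/(-58) = -1/58 ≈ -0.017241)
M(y) = -117/58 (M(y) = (-2 - (y - y)) - 1/58 = (-2 - 1*0) - 1/58 = (-2 + 0) - 1/58 = -2 - 1/58 = -117/58)
t = 68040 (t = 3*(476 + (3 + 149²)) = 3*(476 + (3 + 22201)) = 3*(476 + 22204) = 3*22680 = 68040)
t + M(202) = 68040 - 117/58 = 3946203/58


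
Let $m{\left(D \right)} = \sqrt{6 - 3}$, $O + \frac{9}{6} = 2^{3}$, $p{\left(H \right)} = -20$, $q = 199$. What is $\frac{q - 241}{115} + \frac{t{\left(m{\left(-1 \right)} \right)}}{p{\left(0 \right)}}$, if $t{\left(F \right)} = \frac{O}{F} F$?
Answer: $- \frac{127}{184} \approx -0.69022$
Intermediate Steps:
$O = \frac{13}{2}$ ($O = - \frac{3}{2} + 2^{3} = - \frac{3}{2} + 8 = \frac{13}{2} \approx 6.5$)
$m{\left(D \right)} = \sqrt{3}$
$t{\left(F \right)} = \frac{13}{2}$ ($t{\left(F \right)} = \frac{13}{2 F} F = \frac{13}{2}$)
$\frac{q - 241}{115} + \frac{t{\left(m{\left(-1 \right)} \right)}}{p{\left(0 \right)}} = \frac{199 - 241}{115} + \frac{13}{2 \left(-20\right)} = \left(-42\right) \frac{1}{115} + \frac{13}{2} \left(- \frac{1}{20}\right) = - \frac{42}{115} - \frac{13}{40} = - \frac{127}{184}$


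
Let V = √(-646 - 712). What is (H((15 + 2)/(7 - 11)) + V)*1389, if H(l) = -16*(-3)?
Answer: 66672 + 1389*I*√1358 ≈ 66672.0 + 51186.0*I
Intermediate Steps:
V = I*√1358 (V = √(-1358) = I*√1358 ≈ 36.851*I)
H(l) = 48
(H((15 + 2)/(7 - 11)) + V)*1389 = (48 + I*√1358)*1389 = 66672 + 1389*I*√1358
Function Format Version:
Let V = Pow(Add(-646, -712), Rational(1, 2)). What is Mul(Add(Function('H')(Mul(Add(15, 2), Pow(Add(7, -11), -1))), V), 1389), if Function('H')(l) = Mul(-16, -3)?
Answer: Add(66672, Mul(1389, I, Pow(1358, Rational(1, 2)))) ≈ Add(66672., Mul(51186., I))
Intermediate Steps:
V = Mul(I, Pow(1358, Rational(1, 2))) (V = Pow(-1358, Rational(1, 2)) = Mul(I, Pow(1358, Rational(1, 2))) ≈ Mul(36.851, I))
Function('H')(l) = 48
Mul(Add(Function('H')(Mul(Add(15, 2), Pow(Add(7, -11), -1))), V), 1389) = Mul(Add(48, Mul(I, Pow(1358, Rational(1, 2)))), 1389) = Add(66672, Mul(1389, I, Pow(1358, Rational(1, 2))))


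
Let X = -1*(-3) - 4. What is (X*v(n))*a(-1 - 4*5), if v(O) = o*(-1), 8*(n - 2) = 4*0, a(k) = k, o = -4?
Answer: 84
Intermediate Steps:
n = 2 (n = 2 + (4*0)/8 = 2 + (1/8)*0 = 2 + 0 = 2)
v(O) = 4 (v(O) = -4*(-1) = 4)
X = -1 (X = 3 - 4 = -1)
(X*v(n))*a(-1 - 4*5) = (-1*4)*(-1 - 4*5) = -4*(-1 - 1*20) = -4*(-1 - 20) = -4*(-21) = 84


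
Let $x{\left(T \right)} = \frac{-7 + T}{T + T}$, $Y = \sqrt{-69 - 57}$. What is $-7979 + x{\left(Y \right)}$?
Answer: $- \frac{15957}{2} + \frac{i \sqrt{14}}{12} \approx -7978.5 + 0.3118 i$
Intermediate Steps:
$Y = 3 i \sqrt{14}$ ($Y = \sqrt{-126} = 3 i \sqrt{14} \approx 11.225 i$)
$x{\left(T \right)} = \frac{-7 + T}{2 T}$
$-7979 + x{\left(Y \right)} = -7979 + \frac{-7 + 3 i \sqrt{14}}{2 \cdot 3 i \sqrt{14}} = -7979 + \frac{- \frac{i \sqrt{14}}{42} \left(-7 + 3 i \sqrt{14}\right)}{2} = -7979 - \frac{i \sqrt{14} \left(-7 + 3 i \sqrt{14}\right)}{84}$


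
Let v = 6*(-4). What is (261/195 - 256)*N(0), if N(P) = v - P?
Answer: 397272/65 ≈ 6111.9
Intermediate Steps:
v = -24
N(P) = -24 - P
(261/195 - 256)*N(0) = (261/195 - 256)*(-24 - 1*0) = (261*(1/195) - 256)*(-24 + 0) = (87/65 - 256)*(-24) = -16553/65*(-24) = 397272/65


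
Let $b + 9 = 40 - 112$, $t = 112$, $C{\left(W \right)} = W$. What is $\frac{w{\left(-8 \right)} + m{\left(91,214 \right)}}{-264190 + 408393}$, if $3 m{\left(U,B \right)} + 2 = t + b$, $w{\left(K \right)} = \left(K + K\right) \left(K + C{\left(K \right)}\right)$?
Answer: $\frac{797}{432609} \approx 0.0018423$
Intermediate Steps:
$w{\left(K \right)} = 4 K^{2}$ ($w{\left(K \right)} = \left(K + K\right) \left(K + K\right) = 2 K 2 K = 4 K^{2}$)
$b = -81$ ($b = -9 + \left(40 - 112\right) = -9 - 72 = -81$)
$m{\left(U,B \right)} = \frac{29}{3}$ ($m{\left(U,B \right)} = - \frac{2}{3} + \frac{112 - 81}{3} = - \frac{2}{3} + \frac{1}{3} \cdot 31 = - \frac{2}{3} + \frac{31}{3} = \frac{29}{3}$)
$\frac{w{\left(-8 \right)} + m{\left(91,214 \right)}}{-264190 + 408393} = \frac{4 \left(-8\right)^{2} + \frac{29}{3}}{-264190 + 408393} = \frac{4 \cdot 64 + \frac{29}{3}}{144203} = \left(256 + \frac{29}{3}\right) \frac{1}{144203} = \frac{797}{3} \cdot \frac{1}{144203} = \frac{797}{432609}$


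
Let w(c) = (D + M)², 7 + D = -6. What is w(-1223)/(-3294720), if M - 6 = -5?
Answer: -1/22880 ≈ -4.3706e-5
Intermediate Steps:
D = -13 (D = -7 - 6 = -13)
M = 1 (M = 6 - 5 = 1)
w(c) = 144 (w(c) = (-13 + 1)² = (-12)² = 144)
w(-1223)/(-3294720) = 144/(-3294720) = 144*(-1/3294720) = -1/22880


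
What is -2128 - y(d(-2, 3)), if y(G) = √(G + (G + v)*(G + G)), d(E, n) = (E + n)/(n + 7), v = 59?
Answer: -2128 - √298/5 ≈ -2131.5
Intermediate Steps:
d(E, n) = (E + n)/(7 + n)
y(G) = √(G + 2*G*(59 + G)) (y(G) = √(G + (G + 59)*(G + G)) = √(G + (59 + G)*(2*G)) = √(G + 2*G*(59 + G)))
-2128 - y(d(-2, 3)) = -2128 - √(((-2 + 3)/(7 + 3))*(119 + 2*((-2 + 3)/(7 + 3)))) = -2128 - √((1/10)*(119 + 2*(1/10))) = -2128 - √(((⅒)*1)*(119 + 2*((⅒)*1))) = -2128 - √((119 + 2*(⅒))/10) = -2128 - √((119 + ⅕)/10) = -2128 - √((⅒)*(596/5)) = -2128 - √(298/25) = -2128 - √298/5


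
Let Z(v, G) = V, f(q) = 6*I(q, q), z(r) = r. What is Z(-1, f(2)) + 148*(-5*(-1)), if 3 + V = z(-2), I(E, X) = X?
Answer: 735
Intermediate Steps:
V = -5 (V = -3 - 2 = -5)
f(q) = 6*q
Z(v, G) = -5
Z(-1, f(2)) + 148*(-5*(-1)) = -5 + 148*(-5*(-1)) = -5 + 148*5 = -5 + 740 = 735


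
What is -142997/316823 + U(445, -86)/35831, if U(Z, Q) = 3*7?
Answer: -5117072224/11352084913 ≈ -0.45076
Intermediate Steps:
U(Z, Q) = 21
-142997/316823 + U(445, -86)/35831 = -142997/316823 + 21/35831 = -5117072224/11352084913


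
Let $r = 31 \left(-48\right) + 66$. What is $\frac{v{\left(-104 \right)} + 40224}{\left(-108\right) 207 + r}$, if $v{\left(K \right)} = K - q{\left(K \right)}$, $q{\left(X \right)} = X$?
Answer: $- \frac{6704}{3963} \approx -1.6916$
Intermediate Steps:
$v{\left(K \right)} = 0$ ($v{\left(K \right)} = K - K = 0$)
$r = -1422$ ($r = -1488 + 66 = -1422$)
$\frac{v{\left(-104 \right)} + 40224}{\left(-108\right) 207 + r} = \frac{0 + 40224}{\left(-108\right) 207 - 1422} = \frac{40224}{-22356 - 1422} = \frac{40224}{-23778} = 40224 \left(- \frac{1}{23778}\right) = - \frac{6704}{3963}$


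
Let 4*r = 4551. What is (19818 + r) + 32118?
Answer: 212295/4 ≈ 53074.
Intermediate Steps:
r = 4551/4 (r = (¼)*4551 = 4551/4 ≈ 1137.8)
(19818 + r) + 32118 = (19818 + 4551/4) + 32118 = 83823/4 + 32118 = 212295/4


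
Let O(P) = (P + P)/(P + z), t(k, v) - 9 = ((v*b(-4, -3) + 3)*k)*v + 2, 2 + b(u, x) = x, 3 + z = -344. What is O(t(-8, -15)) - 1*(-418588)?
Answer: 1888678427/4512 ≈ 4.1859e+5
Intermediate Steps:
z = -347 (z = -3 - 344 = -347)
b(u, x) = -2 + x
t(k, v) = 11 + k*v*(3 - 5*v) (t(k, v) = 9 + (((v*(-2 - 3) + 3)*k)*v + 2) = 9 + (((v*(-5) + 3)*k)*v + 2) = 9 + (((-5*v + 3)*k)*v + 2) = 9 + (((3 - 5*v)*k)*v + 2) = 9 + ((k*(3 - 5*v))*v + 2) = 9 + (k*v*(3 - 5*v) + 2) = 9 + (2 + k*v*(3 - 5*v)) = 11 + k*v*(3 - 5*v))
O(P) = 2*P/(-347 + P) (O(P) = (P + P)/(P - 347) = (2*P)/(-347 + P) = 2*P/(-347 + P))
O(t(-8, -15)) - 1*(-418588) = 2*(11 - 5*(-8)*(-15)² + 3*(-8)*(-15))/(-347 + (11 - 5*(-8)*(-15)² + 3*(-8)*(-15))) - 1*(-418588) = 2*(11 - 5*(-8)*225 + 360)/(-347 + (11 - 5*(-8)*225 + 360)) + 418588 = 2*(11 + 9000 + 360)/(-347 + (11 + 9000 + 360)) + 418588 = 2*9371/(-347 + 9371) + 418588 = 2*9371/9024 + 418588 = 2*9371*(1/9024) + 418588 = 9371/4512 + 418588 = 1888678427/4512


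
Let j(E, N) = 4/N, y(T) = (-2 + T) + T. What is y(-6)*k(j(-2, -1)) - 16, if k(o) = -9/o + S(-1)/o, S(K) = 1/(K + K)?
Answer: -197/4 ≈ -49.250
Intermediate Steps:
y(T) = -2 + 2*T
S(K) = 1/(2*K)
k(o) = -19/(2*o) (k(o) = -9/o + ((½)/(-1))/o = -9/o + ((½)*(-1))/o = -9/o - 1/(2*o) = -19/(2*o))
y(-6)*k(j(-2, -1)) - 16 = (-2 + 2*(-6))*(-19/(2*(4/(-1)))) - 16 = (-2 - 12)*(-19/(2*(4*(-1)))) - 16 = -(-133)/(-4) - 16 = -(-133)*(-1)/4 - 16 = -14*19/8 - 16 = -133/4 - 16 = -197/4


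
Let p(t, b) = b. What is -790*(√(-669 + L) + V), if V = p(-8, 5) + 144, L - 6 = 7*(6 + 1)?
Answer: -117710 - 790*I*√614 ≈ -1.1771e+5 - 19575.0*I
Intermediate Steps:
L = 55 (L = 6 + 7*(6 + 1) = 6 + 7*7 = 6 + 49 = 55)
V = 149 (V = 5 + 144 = 149)
-790*(√(-669 + L) + V) = -790*(√(-669 + 55) + 149) = -790*(√(-614) + 149) = -790*(I*√614 + 149) = -790*(149 + I*√614) = -117710 - 790*I*√614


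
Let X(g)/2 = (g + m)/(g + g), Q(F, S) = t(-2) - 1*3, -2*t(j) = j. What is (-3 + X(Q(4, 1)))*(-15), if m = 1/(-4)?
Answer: 225/8 ≈ 28.125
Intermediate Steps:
t(j) = -j/2
m = -¼ ≈ -0.25000
Q(F, S) = -2 (Q(F, S) = -½*(-2) - 1*3 = 1 - 3 = -2)
X(g) = (-¼ + g)/g (X(g) = 2*((g - ¼)/(g + g)) = 2*((-¼ + g)/((2*g))) = 2*((-¼ + g)*(1/(2*g))) = 2*((-¼ + g)/(2*g)) = (-¼ + g)/g)
(-3 + X(Q(4, 1)))*(-15) = (-3 + (-¼ - 2)/(-2))*(-15) = (-3 - ½*(-9/4))*(-15) = (-3 + 9/8)*(-15) = -15/8*(-15) = 225/8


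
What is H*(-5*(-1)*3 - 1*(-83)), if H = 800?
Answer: 78400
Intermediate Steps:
H*(-5*(-1)*3 - 1*(-83)) = 800*(-5*(-1)*3 - 1*(-83)) = 800*(5*3 + 83) = 800*(15 + 83) = 800*98 = 78400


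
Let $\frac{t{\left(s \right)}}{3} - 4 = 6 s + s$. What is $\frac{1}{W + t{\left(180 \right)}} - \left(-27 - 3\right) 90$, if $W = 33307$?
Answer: $\frac{100167301}{37099} \approx 2700.0$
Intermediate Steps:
$t{\left(s \right)} = 12 + 21 s$ ($t{\left(s \right)} = 12 + 3 \left(6 s + s\right) = 12 + 3 \cdot 7 s = 12 + 21 s$)
$\frac{1}{W + t{\left(180 \right)}} - \left(-27 - 3\right) 90 = \frac{1}{33307 + \left(12 + 21 \cdot 180\right)} - \left(-27 - 3\right) 90 = \frac{1}{33307 + \left(12 + 3780\right)} - \left(-30\right) 90 = \frac{1}{33307 + 3792} - -2700 = \frac{1}{37099} + 2700 = \frac{100167301}{37099}$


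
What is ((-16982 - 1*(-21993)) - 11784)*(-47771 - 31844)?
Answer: 539232395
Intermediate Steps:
((-16982 - 1*(-21993)) - 11784)*(-47771 - 31844) = ((-16982 + 21993) - 11784)*(-79615) = (5011 - 11784)*(-79615) = -6773*(-79615) = 539232395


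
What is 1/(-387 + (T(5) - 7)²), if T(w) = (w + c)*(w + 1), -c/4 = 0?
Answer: 1/142 ≈ 0.0070423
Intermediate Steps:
c = 0 (c = -4*0 = 0)
T(w) = w*(1 + w) (T(w) = (w + 0)*(w + 1) = w*(1 + w))
1/(-387 + (T(5) - 7)²) = 1/(-387 + (5*(1 + 5) - 7)²) = 1/(-387 + (5*6 - 7)²) = 1/(-387 + (30 - 7)²) = 1/(-387 + 23²) = 1/(-387 + 529) = 1/142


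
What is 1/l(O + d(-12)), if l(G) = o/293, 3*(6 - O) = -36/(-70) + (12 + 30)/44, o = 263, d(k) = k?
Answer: 293/263 ≈ 1.1141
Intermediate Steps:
O = 4243/770 (O = 6 - (-36/(-70) + (12 + 30)/44)/3 = 6 - (-36*(-1/70) + 42*(1/44))/3 = 6 - (18/35 + 21/22)/3 = 6 - ⅓*1131/770 = 6 - 377/770 = 4243/770 ≈ 5.5104)
l(G) = 263/293
1/l(O + d(-12)) = 1/(263/293) = 293/263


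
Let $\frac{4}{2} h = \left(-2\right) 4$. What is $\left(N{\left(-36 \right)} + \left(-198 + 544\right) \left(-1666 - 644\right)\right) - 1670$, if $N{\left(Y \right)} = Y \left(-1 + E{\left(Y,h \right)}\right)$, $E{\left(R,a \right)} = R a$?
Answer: $-806078$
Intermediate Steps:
$h = -4$ ($h = \frac{\left(-2\right) 4}{2} = \frac{1}{2} \left(-8\right) = -4$)
$N{\left(Y \right)} = Y \left(-1 - 4 Y\right)$ ($N{\left(Y \right)} = Y \left(-1 + Y \left(-4\right)\right) = Y \left(-1 - 4 Y\right)$)
$\left(N{\left(-36 \right)} + \left(-198 + 544\right) \left(-1666 - 644\right)\right) - 1670 = \left(- 36 \left(-1 - -144\right) + \left(-198 + 544\right) \left(-1666 - 644\right)\right) - 1670 = \left(- 36 \left(-1 + 144\right) + 346 \left(-2310\right)\right) - 1670 = \left(\left(-36\right) 143 - 799260\right) - 1670 = \left(-5148 - 799260\right) - 1670 = -804408 - 1670 = -806078$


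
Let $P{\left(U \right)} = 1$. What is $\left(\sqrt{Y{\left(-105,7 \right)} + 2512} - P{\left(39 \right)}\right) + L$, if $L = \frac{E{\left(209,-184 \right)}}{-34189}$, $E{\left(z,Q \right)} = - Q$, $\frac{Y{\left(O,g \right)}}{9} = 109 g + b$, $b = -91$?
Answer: $- \frac{34373}{34189} + 4 \sqrt{535} \approx 91.515$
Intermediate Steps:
$Y{\left(O,g \right)} = -819 + 981 g$ ($Y{\left(O,g \right)} = 9 \left(109 g - 91\right) = 9 \left(-91 + 109 g\right) = -819 + 981 g$)
$L = - \frac{184}{34189}$ ($L = \frac{\left(-1\right) \left(-184\right)}{-34189} = 184 \left(- \frac{1}{34189}\right) = - \frac{184}{34189} \approx -0.0053818$)
$\left(\sqrt{Y{\left(-105,7 \right)} + 2512} - P{\left(39 \right)}\right) + L = \left(\sqrt{\left(-819 + 981 \cdot 7\right) + 2512} - 1\right) - \frac{184}{34189} = \left(\sqrt{\left(-819 + 6867\right) + 2512} - 1\right) - \frac{184}{34189} = \left(\sqrt{6048 + 2512} - 1\right) - \frac{184}{34189} = \left(\sqrt{8560} - 1\right) - \frac{184}{34189} = \left(4 \sqrt{535} - 1\right) - \frac{184}{34189} = \left(-1 + 4 \sqrt{535}\right) - \frac{184}{34189} = - \frac{34373}{34189} + 4 \sqrt{535}$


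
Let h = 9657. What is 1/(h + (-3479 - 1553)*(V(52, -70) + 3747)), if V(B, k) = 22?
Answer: -1/18955951 ≈ -5.2754e-8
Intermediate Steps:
1/(h + (-3479 - 1553)*(V(52, -70) + 3747)) = 1/(9657 + (-3479 - 1553)*(22 + 3747)) = 1/(9657 - 5032*3769) = 1/(9657 - 18965608) = 1/(-18955951) = -1/18955951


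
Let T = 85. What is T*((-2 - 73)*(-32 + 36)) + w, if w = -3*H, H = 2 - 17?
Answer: -25455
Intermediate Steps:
H = -15
w = 45 (w = -3*(-15) = 45)
T*((-2 - 73)*(-32 + 36)) + w = 85*((-2 - 73)*(-32 + 36)) + 45 = 85*(-75*4) + 45 = 85*(-300) + 45 = -25500 + 45 = -25455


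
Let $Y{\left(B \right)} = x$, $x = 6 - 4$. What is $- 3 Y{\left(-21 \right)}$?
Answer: $-6$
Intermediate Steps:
$x = 2$ ($x = 6 - 4 = 2$)
$Y{\left(B \right)} = 2$
$- 3 Y{\left(-21 \right)} = \left(-3\right) 2 = -6$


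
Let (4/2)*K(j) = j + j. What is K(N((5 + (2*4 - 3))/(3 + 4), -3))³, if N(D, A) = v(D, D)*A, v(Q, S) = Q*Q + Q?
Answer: -132651000/117649 ≈ -1127.5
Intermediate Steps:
v(Q, S) = Q + Q² (v(Q, S) = Q² + Q = Q + Q²)
N(D, A) = A*D*(1 + D) (N(D, A) = (D*(1 + D))*A = A*D*(1 + D))
K(j) = j (K(j) = (j + j)/2 = (2*j)/2 = j)
K(N((5 + (2*4 - 3))/(3 + 4), -3))³ = (-3*(5 + (2*4 - 3))/(3 + 4)*(1 + (5 + (2*4 - 3))/(3 + 4)))³ = (-3*(5 + (8 - 3))/7*(1 + (5 + (8 - 3))/7))³ = (-3*(5 + 5)*(⅐)*(1 + (5 + 5)*(⅐)))³ = (-3*10*(⅐)*(1 + 10*(⅐)))³ = (-3*10/7*(1 + 10/7))³ = (-3*10/7*17/7)³ = (-510/49)³ = -132651000/117649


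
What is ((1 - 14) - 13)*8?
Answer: -208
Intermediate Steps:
((1 - 14) - 13)*8 = (-13 - 13)*8 = -26*8 = -208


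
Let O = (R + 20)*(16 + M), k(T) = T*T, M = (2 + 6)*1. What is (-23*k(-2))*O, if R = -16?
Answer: -8832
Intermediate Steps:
M = 8 (M = 8*1 = 8)
k(T) = T²
O = 96 (O = (-16 + 20)*(16 + 8) = 4*24 = 96)
(-23*k(-2))*O = -23*(-2)²*96 = -23*4*96 = -92*96 = -8832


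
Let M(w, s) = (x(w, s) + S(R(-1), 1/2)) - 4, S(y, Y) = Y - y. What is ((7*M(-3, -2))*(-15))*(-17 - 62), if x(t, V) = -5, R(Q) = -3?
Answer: -91245/2 ≈ -45623.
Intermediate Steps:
M(w, s) = -11/2 (M(w, s) = (-5 + (1/2 - 1*(-3))) - 4 = (-5 + (½ + 3)) - 4 = (-5 + 7/2) - 4 = -3/2 - 4 = -11/2)
((7*M(-3, -2))*(-15))*(-17 - 62) = ((7*(-11/2))*(-15))*(-17 - 62) = -77/2*(-15)*(-79) = (1155/2)*(-79) = -91245/2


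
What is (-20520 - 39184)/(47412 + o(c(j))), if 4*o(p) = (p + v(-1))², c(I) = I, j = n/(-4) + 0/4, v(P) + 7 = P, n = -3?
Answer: -3821056/3035209 ≈ -1.2589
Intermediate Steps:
v(P) = -7 + P
j = ¾ (j = -3/(-4) + 0/4 = -3*(-¼) + 0*(¼) = ¾ + 0 = ¾ ≈ 0.75000)
o(p) = (-8 + p)²/4 (o(p) = (p + (-7 - 1))²/4 = (p - 8)²/4 = (-8 + p)²/4)
(-20520 - 39184)/(47412 + o(c(j))) = (-20520 - 39184)/(47412 + (-8 + ¾)²/4) = -59704/(47412 + (-29/4)²/4) = -59704/(47412 + (¼)*(841/16)) = -59704/(47412 + 841/64) = -59704/3035209/64 = -59704*64/3035209 = -3821056/3035209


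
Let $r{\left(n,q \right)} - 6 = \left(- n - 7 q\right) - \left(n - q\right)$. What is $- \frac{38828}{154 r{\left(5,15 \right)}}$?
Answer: $\frac{9707}{3619} \approx 2.6822$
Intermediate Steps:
$r{\left(n,q \right)} = 6 - 6 q - 2 n$ ($r{\left(n,q \right)} = 6 - \left(2 n + 6 q\right) = 6 - 6 q - 2 n$)
$- \frac{38828}{154 r{\left(5,15 \right)}} = - \frac{38828}{154 \left(6 - 90 - 10\right)} = - \frac{38828}{154 \left(-94\right)} = - \frac{38828}{-14476} = \left(-38828\right) \left(- \frac{1}{14476}\right) = \frac{9707}{3619}$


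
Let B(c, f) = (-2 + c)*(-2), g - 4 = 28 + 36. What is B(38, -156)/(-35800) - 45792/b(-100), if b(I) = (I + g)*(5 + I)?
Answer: -1280574/85025 ≈ -15.061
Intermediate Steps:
g = 68 (g = 4 + (28 + 36) = 4 + 64 = 68)
B(c, f) = 4 - 2*c
b(I) = (5 + I)*(68 + I) (b(I) = (I + 68)*(5 + I) = (68 + I)*(5 + I) = (5 + I)*(68 + I))
B(38, -156)/(-35800) - 45792/b(-100) = (4 - 2*38)/(-35800) - 45792/(340 + (-100)² + 73*(-100)) = (4 - 76)*(-1/35800) - 45792/(340 + 10000 - 7300) = -72*(-1/35800) - 45792/3040 = 9/4475 - 45792*1/3040 = 9/4475 - 1431/95 = -1280574/85025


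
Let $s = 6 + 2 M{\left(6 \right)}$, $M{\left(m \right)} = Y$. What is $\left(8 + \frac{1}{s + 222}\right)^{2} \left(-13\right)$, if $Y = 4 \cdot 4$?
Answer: $- \frac{4330561}{5200} \approx -832.8$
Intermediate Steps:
$Y = 16$
$M{\left(m \right)} = 16$
$s = 38$ ($s = 6 + 2 \cdot 16 = 6 + 32 = 38$)
$\left(8 + \frac{1}{s + 222}\right)^{2} \left(-13\right) = \left(8 + \frac{1}{38 + 222}\right)^{2} \left(-13\right) = \left(8 + \frac{1}{260}\right)^{2} \left(-13\right) = \left(\frac{2081}{260}\right)^{2} \left(-13\right) = \frac{4330561}{67600} \left(-13\right) = - \frac{4330561}{5200}$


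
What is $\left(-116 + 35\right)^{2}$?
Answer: $6561$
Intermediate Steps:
$\left(-116 + 35\right)^{2} = \left(-81\right)^{2} = 6561$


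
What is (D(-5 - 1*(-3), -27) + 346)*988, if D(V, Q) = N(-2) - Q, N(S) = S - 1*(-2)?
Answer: 368524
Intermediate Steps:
N(S) = 2 + S (N(S) = S + 2 = 2 + S)
D(V, Q) = -Q (D(V, Q) = (2 - 2) - Q = 0 - Q = -Q)
(D(-5 - 1*(-3), -27) + 346)*988 = (-1*(-27) + 346)*988 = (27 + 346)*988 = 373*988 = 368524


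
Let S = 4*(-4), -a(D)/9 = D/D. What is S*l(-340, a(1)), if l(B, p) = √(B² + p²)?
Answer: -16*√115681 ≈ -5441.9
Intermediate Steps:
a(D) = -9 (a(D) = -9*D/D = -9*1 = -9)
S = -16
S*l(-340, a(1)) = -16*√((-340)² + (-9)²) = -16*√(115600 + 81) = -16*√115681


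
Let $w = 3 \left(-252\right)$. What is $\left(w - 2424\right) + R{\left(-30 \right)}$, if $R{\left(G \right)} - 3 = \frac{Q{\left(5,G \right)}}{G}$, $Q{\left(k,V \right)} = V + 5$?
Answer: $- \frac{19057}{6} \approx -3176.2$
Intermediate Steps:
$Q{\left(k,V \right)} = 5 + V$
$w = -756$
$R{\left(G \right)} = 3 + \frac{5 + G}{G}$
$\left(w - 2424\right) + R{\left(-30 \right)} = \left(-756 - 2424\right) + \left(4 + \frac{5}{-30}\right) = -3180 + \left(4 + 5 \left(- \frac{1}{30}\right)\right) = -3180 + \left(4 - \frac{1}{6}\right) = -3180 + \frac{23}{6} = - \frac{19057}{6}$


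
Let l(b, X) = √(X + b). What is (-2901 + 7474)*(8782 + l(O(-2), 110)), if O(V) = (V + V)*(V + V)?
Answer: 40160086 + 13719*√14 ≈ 4.0211e+7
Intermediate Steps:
O(V) = 4*V² (O(V) = (2*V)*(2*V) = 4*V²)
(-2901 + 7474)*(8782 + l(O(-2), 110)) = (-2901 + 7474)*(8782 + √(110 + 4*(-2)²)) = 4573*(8782 + √(110 + 4*4)) = 4573*(8782 + √(110 + 16)) = 4573*(8782 + √126) = 4573*(8782 + 3*√14) = 40160086 + 13719*√14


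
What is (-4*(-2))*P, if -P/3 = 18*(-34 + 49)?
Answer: -6480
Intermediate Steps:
P = -810 (P = -54*(-34 + 49) = -54*15 = -3*270 = -810)
(-4*(-2))*P = -4*(-2)*(-810) = 8*(-810) = -6480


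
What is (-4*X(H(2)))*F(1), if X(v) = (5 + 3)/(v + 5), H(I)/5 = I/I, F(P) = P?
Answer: -16/5 ≈ -3.2000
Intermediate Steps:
H(I) = 5 (H(I) = 5*(I/I) = 5*1 = 5)
X(v) = 8/(5 + v)
(-4*X(H(2)))*F(1) = -32/(5 + 5)*1 = -32/10*1 = -4*⅘*1 = -16/5*1 = -16/5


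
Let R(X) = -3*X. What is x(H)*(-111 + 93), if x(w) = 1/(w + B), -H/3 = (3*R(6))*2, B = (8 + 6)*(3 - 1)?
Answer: -9/176 ≈ -0.051136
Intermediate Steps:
B = 28 (B = 14*2 = 28)
H = 324 (H = -3*3*(-3*6)*2 = -3*3*(-18)*2 = -(-162)*2 = -3*(-108) = 324)
x(w) = 1/(28 + w) (x(w) = 1/(w + 28) = 1/(28 + w))
x(H)*(-111 + 93) = (-111 + 93)/(28 + 324) = -18/352 = (1/352)*(-18) = -9/176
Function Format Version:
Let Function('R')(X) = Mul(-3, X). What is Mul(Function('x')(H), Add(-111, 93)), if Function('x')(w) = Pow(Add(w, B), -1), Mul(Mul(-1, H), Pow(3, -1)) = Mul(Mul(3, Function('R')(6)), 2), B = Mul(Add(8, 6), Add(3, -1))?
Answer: Rational(-9, 176) ≈ -0.051136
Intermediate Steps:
B = 28 (B = Mul(14, 2) = 28)
H = 324 (H = Mul(-3, Mul(Mul(3, Mul(-3, 6)), 2)) = Mul(-3, Mul(Mul(3, -18), 2)) = Mul(-3, Mul(-54, 2)) = Mul(-3, -108) = 324)
Function('x')(w) = Pow(Add(28, w), -1) (Function('x')(w) = Pow(Add(w, 28), -1) = Pow(Add(28, w), -1))
Mul(Function('x')(H), Add(-111, 93)) = Mul(Pow(Add(28, 324), -1), Add(-111, 93)) = Mul(Pow(352, -1), -18) = Mul(Rational(1, 352), -18) = Rational(-9, 176)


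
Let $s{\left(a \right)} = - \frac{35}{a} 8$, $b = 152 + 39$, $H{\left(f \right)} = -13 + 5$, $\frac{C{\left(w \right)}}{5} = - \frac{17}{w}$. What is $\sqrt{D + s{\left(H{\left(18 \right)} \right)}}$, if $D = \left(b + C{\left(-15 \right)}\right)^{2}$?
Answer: $\frac{\sqrt{348415}}{3} \approx 196.76$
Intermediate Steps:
$C{\left(w \right)} = - \frac{85}{w}$ ($C{\left(w \right)} = 5 \left(- \frac{17}{w}\right) = - \frac{85}{w}$)
$H{\left(f \right)} = -8$
$b = 191$
$s{\left(a \right)} = - \frac{280}{a}$
$D = \frac{348100}{9}$ ($D = \left(191 - \frac{85}{-15}\right)^{2} = \left(191 - - \frac{17}{3}\right)^{2} = \left(191 + \frac{17}{3}\right)^{2} = \left(\frac{590}{3}\right)^{2} = \frac{348100}{9} \approx 38678.0$)
$\sqrt{D + s{\left(H{\left(18 \right)} \right)}} = \sqrt{\frac{348100}{9} - \frac{280}{-8}} = \sqrt{\frac{348100}{9} - -35} = \sqrt{\frac{348100}{9} + 35} = \sqrt{\frac{348415}{9}} = \frac{\sqrt{348415}}{3}$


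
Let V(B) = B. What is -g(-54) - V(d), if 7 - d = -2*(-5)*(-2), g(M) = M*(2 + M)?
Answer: -2835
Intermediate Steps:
d = 27 (d = 7 - (-2*(-5))*(-2) = 7 - 10*(-2) = 7 - 1*(-20) = 7 + 20 = 27)
-g(-54) - V(d) = -(-54)*(2 - 54) - 1*27 = -(-54)*(-52) - 27 = -1*2808 - 27 = -2808 - 27 = -2835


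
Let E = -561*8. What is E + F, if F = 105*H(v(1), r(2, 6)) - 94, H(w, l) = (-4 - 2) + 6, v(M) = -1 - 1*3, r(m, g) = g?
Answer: -4582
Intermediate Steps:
v(M) = -4 (v(M) = -1 - 3 = -4)
H(w, l) = 0 (H(w, l) = -6 + 6 = 0)
E = -4488
F = -94 (F = 105*0 - 94 = 0 - 94 = -94)
E + F = -4488 - 94 = -4582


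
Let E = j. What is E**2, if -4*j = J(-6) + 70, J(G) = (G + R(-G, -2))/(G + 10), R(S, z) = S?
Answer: 1225/4 ≈ 306.25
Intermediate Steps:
J(G) = 0 (J(G) = (G - G)/(G + 10) = 0/(10 + G) = 0)
j = -35/2 (j = -(0 + 70)/4 = -1/4*70 = -35/2 ≈ -17.500)
E = -35/2 ≈ -17.500
E**2 = (-35/2)**2 = 1225/4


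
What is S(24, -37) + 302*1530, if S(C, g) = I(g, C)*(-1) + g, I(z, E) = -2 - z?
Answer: 461988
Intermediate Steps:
S(C, g) = 2 + 2*g (S(C, g) = (-2 - g)*(-1) + g = (2 + g) + g = 2 + 2*g)
S(24, -37) + 302*1530 = (2 + 2*(-37)) + 302*1530 = (2 - 74) + 462060 = -72 + 462060 = 461988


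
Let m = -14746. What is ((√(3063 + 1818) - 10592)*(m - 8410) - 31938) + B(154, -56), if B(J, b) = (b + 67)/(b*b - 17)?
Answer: 764892375277/3119 - 23156*√4881 ≈ 2.4362e+8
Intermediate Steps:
B(J, b) = (67 + b)/(-17 + b²) (B(J, b) = (67 + b)/(b² - 17) = (67 + b)/(-17 + b²))
((√(3063 + 1818) - 10592)*(m - 8410) - 31938) + B(154, -56) = ((√(3063 + 1818) - 10592)*(-14746 - 8410) - 31938) + (67 - 56)/(-17 + (-56)²) = ((√4881 - 10592)*(-23156) - 31938) + 11/(-17 + 3136) = ((-10592 + √4881)*(-23156) - 31938) + 11/3119 = ((245268352 - 23156*√4881) - 31938) + (1/3119)*11 = (245236414 - 23156*√4881) + 11/3119 = 764892375277/3119 - 23156*√4881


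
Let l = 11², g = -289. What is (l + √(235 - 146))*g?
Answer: -34969 - 289*√89 ≈ -37695.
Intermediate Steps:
l = 121
(l + √(235 - 146))*g = (121 + √(235 - 146))*(-289) = (121 + √89)*(-289) = -34969 - 289*√89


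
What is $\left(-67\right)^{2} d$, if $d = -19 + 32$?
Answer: $58357$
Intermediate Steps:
$d = 13$
$\left(-67\right)^{2} d = \left(-67\right)^{2} \cdot 13 = 4489 \cdot 13 = 58357$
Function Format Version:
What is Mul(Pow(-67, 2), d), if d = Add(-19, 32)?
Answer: 58357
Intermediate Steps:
d = 13
Mul(Pow(-67, 2), d) = Mul(Pow(-67, 2), 13) = Mul(4489, 13) = 58357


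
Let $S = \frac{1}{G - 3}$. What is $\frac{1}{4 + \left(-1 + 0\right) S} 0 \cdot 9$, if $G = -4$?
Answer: $0$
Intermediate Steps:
$S = - \frac{1}{7}$ ($S = \frac{1}{-4 - 3} = \frac{1}{-7} = - \frac{1}{7} \approx -0.14286$)
$\frac{1}{4 + \left(-1 + 0\right) S} 0 \cdot 9 = \frac{1}{4 + \left(-1 + 0\right) \left(- \frac{1}{7}\right)} 0 \cdot 9 = \frac{1}{4 - - \frac{1}{7}} \cdot 0 \cdot 9 = \frac{1}{4 + \frac{1}{7}} \cdot 0 \cdot 9 = \frac{1}{\frac{29}{7}} \cdot 0 \cdot 9 = \frac{7}{29} \cdot 0 \cdot 9 = 0 \cdot 9 = 0$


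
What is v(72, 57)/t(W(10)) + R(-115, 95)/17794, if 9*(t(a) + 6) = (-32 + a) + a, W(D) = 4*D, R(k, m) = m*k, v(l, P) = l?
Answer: -1932677/17794 ≈ -108.61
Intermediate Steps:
R(k, m) = k*m
t(a) = -86/9 + 2*a/9 (t(a) = -6 + ((-32 + a) + a)/9 = -6 + (-32 + 2*a)/9 = -6 + (-32/9 + 2*a/9) = -86/9 + 2*a/9)
v(72, 57)/t(W(10)) + R(-115, 95)/17794 = 72/(-86/9 + 2*(4*10)/9) - 115*95/17794 = 72/(-86/9 + (2/9)*40) - 10925*1/17794 = 72/(-86/9 + 80/9) - 10925/17794 = 72/(-⅔) - 10925/17794 = 72*(-3/2) - 10925/17794 = -108 - 10925/17794 = -1932677/17794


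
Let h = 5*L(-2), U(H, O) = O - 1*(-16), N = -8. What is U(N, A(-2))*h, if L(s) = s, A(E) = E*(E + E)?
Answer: -240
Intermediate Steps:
A(E) = 2*E² (A(E) = E*(2*E) = 2*E²)
U(H, O) = 16 + O (U(H, O) = O + 16 = 16 + O)
h = -10 (h = 5*(-2) = -10)
U(N, A(-2))*h = (16 + 2*(-2)²)*(-10) = (16 + 2*4)*(-10) = (16 + 8)*(-10) = 24*(-10) = -240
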